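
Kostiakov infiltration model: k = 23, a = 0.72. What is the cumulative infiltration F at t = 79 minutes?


F = k * t^a = 23 * 79^0.72
F = 23 * 23.242964

534.5882 mm


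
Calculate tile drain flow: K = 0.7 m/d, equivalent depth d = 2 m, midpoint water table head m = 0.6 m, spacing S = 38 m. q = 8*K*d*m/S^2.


q = 8*K*d*m/S^2
q = 8*0.7*2*0.6/38^2
q = 6.7200 / 1444

0.0047 m/d


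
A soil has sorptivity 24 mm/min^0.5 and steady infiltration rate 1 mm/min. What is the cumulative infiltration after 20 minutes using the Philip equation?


F = S*sqrt(t) + A*t
F = 24*sqrt(20) + 1*20
F = 24*4.472136 + 20

127.3313 mm


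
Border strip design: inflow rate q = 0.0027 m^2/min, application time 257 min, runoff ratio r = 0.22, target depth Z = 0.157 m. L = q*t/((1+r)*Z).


L = q*t/((1+r)*Z)
L = 0.0027*257/((1+0.22)*0.157)
L = 0.6939/0.19154

3.6227 m


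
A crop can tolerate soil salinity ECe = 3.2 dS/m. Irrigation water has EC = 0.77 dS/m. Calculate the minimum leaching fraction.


LR = ECiw / (5*ECe - ECiw)
LR = 0.77 / (5*3.2 - 0.77)
LR = 0.77 / 15.2300

0.0506


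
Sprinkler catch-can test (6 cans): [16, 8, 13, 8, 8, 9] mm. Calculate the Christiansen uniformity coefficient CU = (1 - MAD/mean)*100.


mean = 10.333333 mm
MAD = 2.777778 mm
CU = (1 - 2.777778/10.333333)*100

73.1183 %


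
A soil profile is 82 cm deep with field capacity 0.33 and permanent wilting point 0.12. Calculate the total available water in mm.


AWC = (FC - PWP) * d * 10
AWC = (0.33 - 0.12) * 82 * 10
AWC = 0.2100 * 82 * 10

172.2000 mm


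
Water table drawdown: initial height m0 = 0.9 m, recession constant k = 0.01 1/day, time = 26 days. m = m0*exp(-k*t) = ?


m = m0 * exp(-k*t)
m = 0.9 * exp(-0.01 * 26)
m = 0.9 * exp(-0.2600)

0.6939 m


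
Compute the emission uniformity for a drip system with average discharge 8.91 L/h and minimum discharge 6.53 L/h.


EU = (q_min/q_avg)*100 = (6.53/8.91)*100 = 73.2884%

73.2884 %


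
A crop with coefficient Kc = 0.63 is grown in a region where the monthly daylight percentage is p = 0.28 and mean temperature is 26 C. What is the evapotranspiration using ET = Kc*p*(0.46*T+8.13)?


ET = Kc * p * (0.46*T + 8.13)
ET = 0.63 * 0.28 * (0.46*26 + 8.13)
ET = 0.63 * 0.28 * 20.0900

3.5439 mm/day


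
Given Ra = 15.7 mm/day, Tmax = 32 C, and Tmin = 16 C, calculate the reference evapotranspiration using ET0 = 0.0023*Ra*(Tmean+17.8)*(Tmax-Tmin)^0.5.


Tmean = (Tmax + Tmin)/2 = (32 + 16)/2 = 24.0
ET0 = 0.0023 * 15.7 * (24.0 + 17.8) * sqrt(32 - 16)
ET0 = 0.0023 * 15.7 * 41.8 * 4.000000

6.0376 mm/day


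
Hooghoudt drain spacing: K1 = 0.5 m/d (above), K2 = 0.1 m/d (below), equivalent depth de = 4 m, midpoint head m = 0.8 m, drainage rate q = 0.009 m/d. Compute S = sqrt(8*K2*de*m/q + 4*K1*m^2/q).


S^2 = 8*K2*de*m/q + 4*K1*m^2/q
S^2 = 8*0.1*4*0.8/0.009 + 4*0.5*0.8^2/0.009
S = sqrt(426.6667)

20.6559 m


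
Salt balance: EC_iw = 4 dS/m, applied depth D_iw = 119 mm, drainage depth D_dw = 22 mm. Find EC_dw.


EC_dw = EC_iw * D_iw / D_dw
EC_dw = 4 * 119 / 22
EC_dw = 476 / 22

21.6364 dS/m


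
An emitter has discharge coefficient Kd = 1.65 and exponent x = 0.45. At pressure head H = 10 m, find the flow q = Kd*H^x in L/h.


q = Kd * H^x = 1.65 * 10^0.45 = 1.65 * 2.818383

4.6503 L/h


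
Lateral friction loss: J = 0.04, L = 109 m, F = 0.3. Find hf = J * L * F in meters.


hf = J * L * F = 0.04 * 109 * 0.3 = 1.3080 m

1.3080 m


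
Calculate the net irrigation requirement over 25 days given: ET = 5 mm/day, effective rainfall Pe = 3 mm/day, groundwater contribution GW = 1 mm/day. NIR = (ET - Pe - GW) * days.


Daily deficit = ET - Pe - GW = 5 - 3 - 1 = 1 mm/day
NIR = 1 * 25 = 25 mm

25.0000 mm


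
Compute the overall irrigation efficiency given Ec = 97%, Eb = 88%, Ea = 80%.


Ec = 0.97, Eb = 0.88, Ea = 0.8
E = 0.97 * 0.88 * 0.8 * 100 = 68.2880%

68.2880 %


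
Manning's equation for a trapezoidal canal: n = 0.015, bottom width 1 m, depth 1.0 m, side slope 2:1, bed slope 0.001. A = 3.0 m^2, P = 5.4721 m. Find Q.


R = A/P = 3.0/5.4721 = 0.548236
Q = (1/0.015) * 3.0 * 0.548236^(2/3) * 0.001^0.5

4.2365 m^3/s


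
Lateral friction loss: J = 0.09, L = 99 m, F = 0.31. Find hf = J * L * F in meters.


hf = J * L * F = 0.09 * 99 * 0.31 = 2.7621 m

2.7621 m


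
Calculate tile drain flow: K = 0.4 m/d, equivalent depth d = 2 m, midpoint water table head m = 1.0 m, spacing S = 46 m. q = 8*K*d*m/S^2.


q = 8*K*d*m/S^2
q = 8*0.4*2*1.0/46^2
q = 6.4000 / 2116

0.0030 m/d


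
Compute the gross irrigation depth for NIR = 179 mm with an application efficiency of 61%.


Ea = 61% = 0.61
GID = NIR / Ea = 179 / 0.61 = 293.4426 mm

293.4426 mm


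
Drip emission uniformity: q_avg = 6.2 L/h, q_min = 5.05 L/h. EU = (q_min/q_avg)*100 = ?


EU = (q_min/q_avg)*100 = (5.05/6.2)*100 = 81.4516%

81.4516 %


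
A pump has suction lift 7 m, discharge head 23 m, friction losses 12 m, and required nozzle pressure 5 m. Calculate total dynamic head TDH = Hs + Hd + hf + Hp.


TDH = Hs + Hd + hf + Hp = 7 + 23 + 12 + 5 = 47

47 m


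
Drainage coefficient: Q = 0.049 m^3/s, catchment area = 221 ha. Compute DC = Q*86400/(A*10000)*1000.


DC = Q * 86400 / (A * 10000) * 1000
DC = 0.049 * 86400 / (221 * 10000) * 1000
DC = 4233600.0000 / 2210000

1.9157 mm/day


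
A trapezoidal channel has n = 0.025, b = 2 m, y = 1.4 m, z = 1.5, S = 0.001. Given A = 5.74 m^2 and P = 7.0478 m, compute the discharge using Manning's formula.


R = A/P = 5.74/7.0478 = 0.814439
Q = (1/0.025) * 5.74 * 0.814439^(2/3) * 0.001^0.5

6.3320 m^3/s


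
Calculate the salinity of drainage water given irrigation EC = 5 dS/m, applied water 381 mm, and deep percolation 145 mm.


EC_dw = EC_iw * D_iw / D_dw
EC_dw = 5 * 381 / 145
EC_dw = 1905 / 145

13.1379 dS/m


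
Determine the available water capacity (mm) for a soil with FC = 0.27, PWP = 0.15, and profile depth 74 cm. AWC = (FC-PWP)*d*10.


AWC = (FC - PWP) * d * 10
AWC = (0.27 - 0.15) * 74 * 10
AWC = 0.1200 * 74 * 10

88.8000 mm


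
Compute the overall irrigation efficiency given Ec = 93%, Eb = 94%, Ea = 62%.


Ec = 0.93, Eb = 0.94, Ea = 0.62
E = 0.93 * 0.94 * 0.62 * 100 = 54.2004%

54.2004 %


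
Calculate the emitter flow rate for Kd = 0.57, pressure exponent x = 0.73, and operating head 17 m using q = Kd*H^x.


q = Kd * H^x = 0.57 * 17^0.73 = 0.57 * 7.910933

4.5092 L/h


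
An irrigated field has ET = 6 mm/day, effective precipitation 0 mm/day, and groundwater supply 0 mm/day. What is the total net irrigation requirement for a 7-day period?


Daily deficit = ET - Pe - GW = 6 - 0 - 0 = 6 mm/day
NIR = 6 * 7 = 42 mm

42.0000 mm


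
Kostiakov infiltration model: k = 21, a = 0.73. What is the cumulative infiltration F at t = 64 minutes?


F = k * t^a = 21 * 64^0.73
F = 21 * 20.821470

437.2509 mm


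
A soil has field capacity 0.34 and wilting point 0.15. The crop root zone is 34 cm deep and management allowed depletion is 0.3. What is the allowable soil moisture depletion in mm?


SMD = (FC - PWP) * d * MAD * 10
SMD = (0.34 - 0.15) * 34 * 0.3 * 10
SMD = 0.1900 * 34 * 0.3 * 10

19.3800 mm


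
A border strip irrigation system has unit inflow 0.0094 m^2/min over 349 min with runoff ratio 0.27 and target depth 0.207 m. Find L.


L = q*t/((1+r)*Z)
L = 0.0094*349/((1+0.27)*0.207)
L = 3.2806/0.26289

12.4790 m


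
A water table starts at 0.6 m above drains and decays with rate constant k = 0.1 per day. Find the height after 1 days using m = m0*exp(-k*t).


m = m0 * exp(-k*t)
m = 0.6 * exp(-0.1 * 1)
m = 0.6 * exp(-0.1000)

0.5429 m


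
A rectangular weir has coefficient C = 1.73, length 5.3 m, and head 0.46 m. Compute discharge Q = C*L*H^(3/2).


Q = C * L * H^(3/2) = 1.73 * 5.3 * 0.46^1.5 = 1.73 * 5.3 * 0.311987

2.8606 m^3/s


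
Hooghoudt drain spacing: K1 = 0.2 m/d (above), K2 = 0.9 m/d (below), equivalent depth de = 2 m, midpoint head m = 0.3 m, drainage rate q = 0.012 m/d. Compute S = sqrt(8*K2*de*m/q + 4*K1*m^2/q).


S^2 = 8*K2*de*m/q + 4*K1*m^2/q
S^2 = 8*0.9*2*0.3/0.012 + 4*0.2*0.3^2/0.012
S = sqrt(366.0000)

19.1311 m


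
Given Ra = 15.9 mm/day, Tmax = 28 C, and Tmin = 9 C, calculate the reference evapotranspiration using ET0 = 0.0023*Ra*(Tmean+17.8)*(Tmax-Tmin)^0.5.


Tmean = (Tmax + Tmin)/2 = (28 + 9)/2 = 18.5
ET0 = 0.0023 * 15.9 * (18.5 + 17.8) * sqrt(28 - 9)
ET0 = 0.0023 * 15.9 * 36.3 * 4.358899

5.7864 mm/day


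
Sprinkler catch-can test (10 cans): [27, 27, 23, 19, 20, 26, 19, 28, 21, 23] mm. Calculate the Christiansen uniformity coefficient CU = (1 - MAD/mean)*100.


mean = 23.300000 mm
MAD = 2.960000 mm
CU = (1 - 2.960000/23.300000)*100

87.2961 %


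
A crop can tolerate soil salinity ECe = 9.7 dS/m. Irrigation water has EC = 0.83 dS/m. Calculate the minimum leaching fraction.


LR = ECiw / (5*ECe - ECiw)
LR = 0.83 / (5*9.7 - 0.83)
LR = 0.83 / 47.6700

0.0174


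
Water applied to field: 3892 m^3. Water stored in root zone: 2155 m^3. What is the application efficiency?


Ea = V_root / V_field * 100 = 2155 / 3892 * 100 = 55.3700%

55.3700 %


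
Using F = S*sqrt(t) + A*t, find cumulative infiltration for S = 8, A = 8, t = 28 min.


F = S*sqrt(t) + A*t
F = 8*sqrt(28) + 8*28
F = 8*5.291503 + 224

266.3320 mm


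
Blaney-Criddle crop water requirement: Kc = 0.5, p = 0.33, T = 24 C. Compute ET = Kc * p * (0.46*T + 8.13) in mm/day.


ET = Kc * p * (0.46*T + 8.13)
ET = 0.5 * 0.33 * (0.46*24 + 8.13)
ET = 0.5 * 0.33 * 19.1700

3.1631 mm/day


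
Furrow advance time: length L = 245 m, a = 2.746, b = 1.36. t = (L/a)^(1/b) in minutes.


t = (L/a)^(1/b)
t = (245/2.746)^(1/1.36)
t = 89.220685^(1/1.36)

27.1748 min


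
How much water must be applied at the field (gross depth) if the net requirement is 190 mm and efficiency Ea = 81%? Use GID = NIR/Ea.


Ea = 81% = 0.81
GID = NIR / Ea = 190 / 0.81 = 234.5679 mm

234.5679 mm


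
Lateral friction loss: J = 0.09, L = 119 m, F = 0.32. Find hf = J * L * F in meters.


hf = J * L * F = 0.09 * 119 * 0.32 = 3.4272 m

3.4272 m


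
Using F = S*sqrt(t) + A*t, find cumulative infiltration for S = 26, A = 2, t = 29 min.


F = S*sqrt(t) + A*t
F = 26*sqrt(29) + 2*29
F = 26*5.385165 + 58

198.0143 mm


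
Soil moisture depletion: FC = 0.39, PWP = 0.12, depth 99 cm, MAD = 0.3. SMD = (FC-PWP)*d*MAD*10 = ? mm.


SMD = (FC - PWP) * d * MAD * 10
SMD = (0.39 - 0.12) * 99 * 0.3 * 10
SMD = 0.2700 * 99 * 0.3 * 10

80.1900 mm


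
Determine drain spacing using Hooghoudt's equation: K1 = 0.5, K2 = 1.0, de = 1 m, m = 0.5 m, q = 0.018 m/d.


S^2 = 8*K2*de*m/q + 4*K1*m^2/q
S^2 = 8*1.0*1*0.5/0.018 + 4*0.5*0.5^2/0.018
S = sqrt(250.0000)

15.8114 m


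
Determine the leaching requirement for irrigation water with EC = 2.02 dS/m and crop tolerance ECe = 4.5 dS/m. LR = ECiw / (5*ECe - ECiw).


LR = ECiw / (5*ECe - ECiw)
LR = 2.02 / (5*4.5 - 2.02)
LR = 2.02 / 20.4800

0.0986


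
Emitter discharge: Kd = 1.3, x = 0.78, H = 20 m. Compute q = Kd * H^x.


q = Kd * H^x = 1.3 * 20^0.78 = 1.3 * 10.346737

13.4508 L/h


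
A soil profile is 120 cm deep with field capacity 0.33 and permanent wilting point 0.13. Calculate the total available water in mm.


AWC = (FC - PWP) * d * 10
AWC = (0.33 - 0.13) * 120 * 10
AWC = 0.2000 * 120 * 10

240.0000 mm


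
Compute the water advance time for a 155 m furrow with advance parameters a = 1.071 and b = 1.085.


t = (L/a)^(1/b)
t = (155/1.071)^(1/1.085)
t = 144.724556^(1/1.085)

98.0129 min


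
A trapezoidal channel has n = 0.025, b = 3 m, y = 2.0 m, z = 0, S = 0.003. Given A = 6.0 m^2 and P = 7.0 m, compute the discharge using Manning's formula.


R = A/P = 6.0/7.0 = 0.857143
Q = (1/0.025) * 6.0 * 0.857143^(2/3) * 0.003^0.5

11.8615 m^3/s


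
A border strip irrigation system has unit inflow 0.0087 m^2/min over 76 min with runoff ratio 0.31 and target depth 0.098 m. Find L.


L = q*t/((1+r)*Z)
L = 0.0087*76/((1+0.31)*0.098)
L = 0.6612/0.12838

5.1503 m


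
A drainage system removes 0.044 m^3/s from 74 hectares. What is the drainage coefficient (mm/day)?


DC = Q * 86400 / (A * 10000) * 1000
DC = 0.044 * 86400 / (74 * 10000) * 1000
DC = 3801600.0000 / 740000

5.1373 mm/day


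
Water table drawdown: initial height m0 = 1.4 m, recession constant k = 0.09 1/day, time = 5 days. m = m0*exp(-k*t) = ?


m = m0 * exp(-k*t)
m = 1.4 * exp(-0.09 * 5)
m = 1.4 * exp(-0.4500)

0.8927 m


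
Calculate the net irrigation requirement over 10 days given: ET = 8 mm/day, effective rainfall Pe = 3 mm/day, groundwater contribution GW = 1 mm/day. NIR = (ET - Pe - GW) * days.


Daily deficit = ET - Pe - GW = 8 - 3 - 1 = 4 mm/day
NIR = 4 * 10 = 40 mm

40.0000 mm


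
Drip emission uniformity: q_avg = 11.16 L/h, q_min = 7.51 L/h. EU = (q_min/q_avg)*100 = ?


EU = (q_min/q_avg)*100 = (7.51/11.16)*100 = 67.2939%

67.2939 %


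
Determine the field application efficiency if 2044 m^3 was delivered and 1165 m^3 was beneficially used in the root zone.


Ea = V_root / V_field * 100 = 1165 / 2044 * 100 = 56.9961%

56.9961 %


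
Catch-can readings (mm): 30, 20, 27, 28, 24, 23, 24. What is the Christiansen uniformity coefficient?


mean = 25.142857 mm
MAD = 2.734694 mm
CU = (1 - 2.734694/25.142857)*100

89.1234 %


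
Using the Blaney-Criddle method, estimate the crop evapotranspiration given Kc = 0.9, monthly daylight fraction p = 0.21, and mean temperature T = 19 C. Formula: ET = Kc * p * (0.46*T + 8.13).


ET = Kc * p * (0.46*T + 8.13)
ET = 0.9 * 0.21 * (0.46*19 + 8.13)
ET = 0.9 * 0.21 * 16.8700

3.1884 mm/day


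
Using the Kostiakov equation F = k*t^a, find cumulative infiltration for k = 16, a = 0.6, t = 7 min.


F = k * t^a = 16 * 7^0.6
F = 16 * 3.214096

51.4255 mm


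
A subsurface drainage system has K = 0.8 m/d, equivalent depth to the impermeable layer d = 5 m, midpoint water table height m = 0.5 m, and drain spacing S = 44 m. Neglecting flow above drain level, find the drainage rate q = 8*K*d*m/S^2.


q = 8*K*d*m/S^2
q = 8*0.8*5*0.5/44^2
q = 16.0000 / 1936

0.0083 m/d


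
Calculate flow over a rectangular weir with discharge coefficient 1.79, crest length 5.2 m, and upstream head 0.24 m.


Q = C * L * H^(3/2) = 1.79 * 5.2 * 0.24^1.5 = 1.79 * 5.2 * 0.117576

1.0944 m^3/s


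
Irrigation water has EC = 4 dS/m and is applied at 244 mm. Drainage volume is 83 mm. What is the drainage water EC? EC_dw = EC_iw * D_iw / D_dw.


EC_dw = EC_iw * D_iw / D_dw
EC_dw = 4 * 244 / 83
EC_dw = 976 / 83

11.7590 dS/m


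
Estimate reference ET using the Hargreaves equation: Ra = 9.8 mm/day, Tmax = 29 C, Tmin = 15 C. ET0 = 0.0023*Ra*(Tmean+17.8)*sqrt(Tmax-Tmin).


Tmean = (Tmax + Tmin)/2 = (29 + 15)/2 = 22.0
ET0 = 0.0023 * 9.8 * (22.0 + 17.8) * sqrt(29 - 15)
ET0 = 0.0023 * 9.8 * 39.8 * 3.741657

3.3566 mm/day


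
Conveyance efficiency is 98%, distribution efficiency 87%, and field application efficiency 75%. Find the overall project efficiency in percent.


Ec = 0.98, Eb = 0.87, Ea = 0.75
E = 0.98 * 0.87 * 0.75 * 100 = 63.9450%

63.9450 %


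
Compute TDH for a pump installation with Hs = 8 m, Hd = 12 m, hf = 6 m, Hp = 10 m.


TDH = Hs + Hd + hf + Hp = 8 + 12 + 6 + 10 = 36

36 m


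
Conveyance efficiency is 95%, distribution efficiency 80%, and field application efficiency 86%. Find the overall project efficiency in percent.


Ec = 0.95, Eb = 0.8, Ea = 0.86
E = 0.95 * 0.8 * 0.86 * 100 = 65.3600%

65.3600 %


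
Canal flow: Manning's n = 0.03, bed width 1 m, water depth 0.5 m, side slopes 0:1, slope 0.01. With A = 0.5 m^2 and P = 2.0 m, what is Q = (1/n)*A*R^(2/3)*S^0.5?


R = A/P = 0.5/2.0 = 0.250000
Q = (1/0.03) * 0.5 * 0.250000^(2/3) * 0.01^0.5

0.6614 m^3/s


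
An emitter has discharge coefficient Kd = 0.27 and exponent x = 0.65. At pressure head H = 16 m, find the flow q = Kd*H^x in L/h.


q = Kd * H^x = 0.27 * 16^0.65 = 0.27 * 6.062866

1.6370 L/h


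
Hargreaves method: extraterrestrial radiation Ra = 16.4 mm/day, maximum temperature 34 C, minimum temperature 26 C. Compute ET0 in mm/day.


Tmean = (Tmax + Tmin)/2 = (34 + 26)/2 = 30.0
ET0 = 0.0023 * 16.4 * (30.0 + 17.8) * sqrt(34 - 26)
ET0 = 0.0023 * 16.4 * 47.8 * 2.828427

5.0997 mm/day


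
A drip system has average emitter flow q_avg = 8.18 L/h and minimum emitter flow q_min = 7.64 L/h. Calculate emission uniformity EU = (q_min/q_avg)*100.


EU = (q_min/q_avg)*100 = (7.64/8.18)*100 = 93.3985%

93.3985 %


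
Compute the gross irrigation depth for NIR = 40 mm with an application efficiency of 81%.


Ea = 81% = 0.81
GID = NIR / Ea = 40 / 0.81 = 49.3827 mm

49.3827 mm


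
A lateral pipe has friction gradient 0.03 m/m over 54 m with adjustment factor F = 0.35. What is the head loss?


hf = J * L * F = 0.03 * 54 * 0.35 = 0.5670 m

0.5670 m


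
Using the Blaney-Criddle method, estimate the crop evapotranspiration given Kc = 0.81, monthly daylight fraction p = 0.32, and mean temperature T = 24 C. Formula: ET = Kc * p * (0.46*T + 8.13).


ET = Kc * p * (0.46*T + 8.13)
ET = 0.81 * 0.32 * (0.46*24 + 8.13)
ET = 0.81 * 0.32 * 19.1700

4.9689 mm/day


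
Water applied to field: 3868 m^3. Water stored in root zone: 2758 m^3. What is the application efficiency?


Ea = V_root / V_field * 100 = 2758 / 3868 * 100 = 71.3030%

71.3030 %


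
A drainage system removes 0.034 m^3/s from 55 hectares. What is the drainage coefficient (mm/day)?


DC = Q * 86400 / (A * 10000) * 1000
DC = 0.034 * 86400 / (55 * 10000) * 1000
DC = 2937600.0000 / 550000

5.3411 mm/day


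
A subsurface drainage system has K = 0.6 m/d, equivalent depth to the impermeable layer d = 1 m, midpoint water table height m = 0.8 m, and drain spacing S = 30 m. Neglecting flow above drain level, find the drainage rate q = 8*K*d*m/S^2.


q = 8*K*d*m/S^2
q = 8*0.6*1*0.8/30^2
q = 3.8400 / 900

0.0043 m/d


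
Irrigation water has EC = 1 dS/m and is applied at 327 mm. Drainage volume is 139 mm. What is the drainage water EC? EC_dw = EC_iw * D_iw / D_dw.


EC_dw = EC_iw * D_iw / D_dw
EC_dw = 1 * 327 / 139
EC_dw = 327 / 139

2.3525 dS/m


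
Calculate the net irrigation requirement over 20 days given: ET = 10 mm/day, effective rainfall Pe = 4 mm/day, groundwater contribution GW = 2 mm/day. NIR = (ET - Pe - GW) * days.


Daily deficit = ET - Pe - GW = 10 - 4 - 2 = 4 mm/day
NIR = 4 * 20 = 80 mm

80.0000 mm


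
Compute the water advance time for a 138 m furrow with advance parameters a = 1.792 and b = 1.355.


t = (L/a)^(1/b)
t = (138/1.792)^(1/1.355)
t = 77.008929^(1/1.355)

24.6764 min


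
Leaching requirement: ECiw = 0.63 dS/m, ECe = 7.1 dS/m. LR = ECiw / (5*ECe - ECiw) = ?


LR = ECiw / (5*ECe - ECiw)
LR = 0.63 / (5*7.1 - 0.63)
LR = 0.63 / 34.8700

0.0181


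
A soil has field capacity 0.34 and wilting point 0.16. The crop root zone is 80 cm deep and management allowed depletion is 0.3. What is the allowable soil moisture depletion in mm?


SMD = (FC - PWP) * d * MAD * 10
SMD = (0.34 - 0.16) * 80 * 0.3 * 10
SMD = 0.1800 * 80 * 0.3 * 10

43.2000 mm


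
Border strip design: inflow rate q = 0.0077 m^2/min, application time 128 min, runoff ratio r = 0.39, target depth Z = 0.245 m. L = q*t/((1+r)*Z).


L = q*t/((1+r)*Z)
L = 0.0077*128/((1+0.39)*0.245)
L = 0.9856/0.34055

2.8941 m


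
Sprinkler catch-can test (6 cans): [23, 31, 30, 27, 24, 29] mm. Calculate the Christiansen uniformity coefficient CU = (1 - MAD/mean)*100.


mean = 27.333333 mm
MAD = 2.666667 mm
CU = (1 - 2.666667/27.333333)*100

90.2439 %


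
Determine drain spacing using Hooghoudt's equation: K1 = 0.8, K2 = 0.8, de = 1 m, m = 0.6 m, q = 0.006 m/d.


S^2 = 8*K2*de*m/q + 4*K1*m^2/q
S^2 = 8*0.8*1*0.6/0.006 + 4*0.8*0.6^2/0.006
S = sqrt(832.0000)

28.8444 m


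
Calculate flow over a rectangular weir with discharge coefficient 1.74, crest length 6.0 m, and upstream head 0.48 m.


Q = C * L * H^(3/2) = 1.74 * 6.0 * 0.48^1.5 = 1.74 * 6.0 * 0.332554

3.4719 m^3/s


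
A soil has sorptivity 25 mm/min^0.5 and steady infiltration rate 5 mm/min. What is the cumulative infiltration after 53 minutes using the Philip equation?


F = S*sqrt(t) + A*t
F = 25*sqrt(53) + 5*53
F = 25*7.280110 + 265

447.0027 mm


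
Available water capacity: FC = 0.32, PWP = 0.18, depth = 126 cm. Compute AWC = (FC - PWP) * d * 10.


AWC = (FC - PWP) * d * 10
AWC = (0.32 - 0.18) * 126 * 10
AWC = 0.1400 * 126 * 10

176.4000 mm


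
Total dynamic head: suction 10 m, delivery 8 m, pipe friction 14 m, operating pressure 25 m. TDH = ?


TDH = Hs + Hd + hf + Hp = 10 + 8 + 14 + 25 = 57

57 m


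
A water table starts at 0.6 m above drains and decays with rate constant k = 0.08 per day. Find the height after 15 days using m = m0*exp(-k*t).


m = m0 * exp(-k*t)
m = 0.6 * exp(-0.08 * 15)
m = 0.6 * exp(-1.2000)

0.1807 m


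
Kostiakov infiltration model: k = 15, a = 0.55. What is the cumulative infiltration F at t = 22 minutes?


F = k * t^a = 15 * 22^0.55
F = 15 * 5.474349

82.1152 mm


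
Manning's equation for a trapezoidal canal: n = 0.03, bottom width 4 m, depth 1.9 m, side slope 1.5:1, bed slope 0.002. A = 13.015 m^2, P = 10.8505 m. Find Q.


R = A/P = 13.015/10.8505 = 1.199484
Q = (1/0.03) * 13.015 * 1.199484^(2/3) * 0.002^0.5

21.9029 m^3/s


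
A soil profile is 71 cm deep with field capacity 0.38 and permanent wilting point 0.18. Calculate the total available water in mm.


AWC = (FC - PWP) * d * 10
AWC = (0.38 - 0.18) * 71 * 10
AWC = 0.2000 * 71 * 10

142.0000 mm


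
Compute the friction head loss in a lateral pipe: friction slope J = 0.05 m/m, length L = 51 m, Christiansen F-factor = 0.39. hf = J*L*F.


hf = J * L * F = 0.05 * 51 * 0.39 = 0.9945 m

0.9945 m


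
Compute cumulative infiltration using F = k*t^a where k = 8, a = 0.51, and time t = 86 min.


F = k * t^a = 8 * 86^0.51
F = 8 * 9.696036

77.5683 mm


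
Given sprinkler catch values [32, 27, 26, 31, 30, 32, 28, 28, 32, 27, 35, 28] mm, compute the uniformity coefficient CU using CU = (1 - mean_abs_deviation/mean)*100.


mean = 29.666667 mm
MAD = 2.333333 mm
CU = (1 - 2.333333/29.666667)*100

92.1348 %


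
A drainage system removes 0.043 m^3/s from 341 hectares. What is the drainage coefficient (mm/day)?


DC = Q * 86400 / (A * 10000) * 1000
DC = 0.043 * 86400 / (341 * 10000) * 1000
DC = 3715200.0000 / 3410000

1.0895 mm/day


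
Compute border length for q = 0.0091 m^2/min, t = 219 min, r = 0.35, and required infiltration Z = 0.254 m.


L = q*t/((1+r)*Z)
L = 0.0091*219/((1+0.35)*0.254)
L = 1.9929/0.3429

5.8119 m


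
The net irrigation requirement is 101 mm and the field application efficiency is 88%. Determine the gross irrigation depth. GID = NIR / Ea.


Ea = 88% = 0.88
GID = NIR / Ea = 101 / 0.88 = 114.7727 mm

114.7727 mm


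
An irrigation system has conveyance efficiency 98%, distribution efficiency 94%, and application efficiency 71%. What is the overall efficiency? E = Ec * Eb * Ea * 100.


Ec = 0.98, Eb = 0.94, Ea = 0.71
E = 0.98 * 0.94 * 0.71 * 100 = 65.4052%

65.4052 %


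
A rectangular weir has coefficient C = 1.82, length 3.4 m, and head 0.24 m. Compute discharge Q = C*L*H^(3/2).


Q = C * L * H^(3/2) = 1.82 * 3.4 * 0.24^1.5 = 1.82 * 3.4 * 0.117576

0.7276 m^3/s


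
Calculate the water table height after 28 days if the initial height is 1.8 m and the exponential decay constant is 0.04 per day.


m = m0 * exp(-k*t)
m = 1.8 * exp(-0.04 * 28)
m = 1.8 * exp(-1.1200)

0.5873 m


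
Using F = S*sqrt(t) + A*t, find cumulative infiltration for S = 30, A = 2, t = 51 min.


F = S*sqrt(t) + A*t
F = 30*sqrt(51) + 2*51
F = 30*7.141428 + 102

316.2428 mm


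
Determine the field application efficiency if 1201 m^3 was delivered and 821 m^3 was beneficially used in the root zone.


Ea = V_root / V_field * 100 = 821 / 1201 * 100 = 68.3597%

68.3597 %


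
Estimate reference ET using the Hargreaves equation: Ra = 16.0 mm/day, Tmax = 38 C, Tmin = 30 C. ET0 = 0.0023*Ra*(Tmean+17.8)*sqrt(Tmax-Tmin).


Tmean = (Tmax + Tmin)/2 = (38 + 30)/2 = 34.0
ET0 = 0.0023 * 16.0 * (34.0 + 17.8) * sqrt(38 - 30)
ET0 = 0.0023 * 16.0 * 51.8 * 2.828427

5.3917 mm/day


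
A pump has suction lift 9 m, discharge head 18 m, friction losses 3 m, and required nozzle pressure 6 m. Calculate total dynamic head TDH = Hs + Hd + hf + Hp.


TDH = Hs + Hd + hf + Hp = 9 + 18 + 3 + 6 = 36

36 m


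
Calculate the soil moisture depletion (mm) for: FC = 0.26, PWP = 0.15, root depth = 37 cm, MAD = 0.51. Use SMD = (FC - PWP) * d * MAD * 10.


SMD = (FC - PWP) * d * MAD * 10
SMD = (0.26 - 0.15) * 37 * 0.51 * 10
SMD = 0.1100 * 37 * 0.51 * 10

20.7570 mm


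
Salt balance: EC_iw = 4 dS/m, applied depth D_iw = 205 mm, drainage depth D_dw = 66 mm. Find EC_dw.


EC_dw = EC_iw * D_iw / D_dw
EC_dw = 4 * 205 / 66
EC_dw = 820 / 66

12.4242 dS/m


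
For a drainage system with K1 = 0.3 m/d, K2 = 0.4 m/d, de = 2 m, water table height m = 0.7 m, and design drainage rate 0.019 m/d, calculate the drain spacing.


S^2 = 8*K2*de*m/q + 4*K1*m^2/q
S^2 = 8*0.4*2*0.7/0.019 + 4*0.3*0.7^2/0.019
S = sqrt(266.7368)

16.3321 m


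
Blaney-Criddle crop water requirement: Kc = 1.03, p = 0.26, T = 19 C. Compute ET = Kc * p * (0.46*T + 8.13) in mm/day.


ET = Kc * p * (0.46*T + 8.13)
ET = 1.03 * 0.26 * (0.46*19 + 8.13)
ET = 1.03 * 0.26 * 16.8700

4.5178 mm/day


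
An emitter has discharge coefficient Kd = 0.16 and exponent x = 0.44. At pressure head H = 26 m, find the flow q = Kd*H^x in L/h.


q = Kd * H^x = 0.16 * 26^0.44 = 0.16 * 4.193612

0.6710 L/h


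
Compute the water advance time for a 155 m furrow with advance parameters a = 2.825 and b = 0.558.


t = (L/a)^(1/b)
t = (155/2.825)^(1/0.558)
t = 54.867257^(1/0.558)

1309.3291 min


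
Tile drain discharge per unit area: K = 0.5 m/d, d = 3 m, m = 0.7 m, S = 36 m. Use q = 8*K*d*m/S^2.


q = 8*K*d*m/S^2
q = 8*0.5*3*0.7/36^2
q = 8.4000 / 1296

0.0065 m/d


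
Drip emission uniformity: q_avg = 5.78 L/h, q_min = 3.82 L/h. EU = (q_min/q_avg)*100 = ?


EU = (q_min/q_avg)*100 = (3.82/5.78)*100 = 66.0900%

66.0900 %


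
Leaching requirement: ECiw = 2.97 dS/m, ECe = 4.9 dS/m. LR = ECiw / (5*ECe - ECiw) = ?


LR = ECiw / (5*ECe - ECiw)
LR = 2.97 / (5*4.9 - 2.97)
LR = 2.97 / 21.5300

0.1379


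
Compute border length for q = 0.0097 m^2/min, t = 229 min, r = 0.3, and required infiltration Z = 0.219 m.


L = q*t/((1+r)*Z)
L = 0.0097*229/((1+0.3)*0.219)
L = 2.2213/0.2847

7.8022 m


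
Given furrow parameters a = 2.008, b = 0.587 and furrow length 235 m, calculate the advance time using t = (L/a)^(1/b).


t = (L/a)^(1/b)
t = (235/2.008)^(1/0.587)
t = 117.031873^(1/0.587)

3338.2315 min


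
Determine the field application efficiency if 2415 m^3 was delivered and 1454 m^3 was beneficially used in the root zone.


Ea = V_root / V_field * 100 = 1454 / 2415 * 100 = 60.2070%

60.2070 %


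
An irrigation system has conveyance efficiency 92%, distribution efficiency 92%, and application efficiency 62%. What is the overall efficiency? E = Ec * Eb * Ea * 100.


Ec = 0.92, Eb = 0.92, Ea = 0.62
E = 0.92 * 0.92 * 0.62 * 100 = 52.4768%

52.4768 %


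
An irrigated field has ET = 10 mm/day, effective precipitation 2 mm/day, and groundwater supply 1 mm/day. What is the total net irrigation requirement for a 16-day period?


Daily deficit = ET - Pe - GW = 10 - 2 - 1 = 7 mm/day
NIR = 7 * 16 = 112 mm

112.0000 mm


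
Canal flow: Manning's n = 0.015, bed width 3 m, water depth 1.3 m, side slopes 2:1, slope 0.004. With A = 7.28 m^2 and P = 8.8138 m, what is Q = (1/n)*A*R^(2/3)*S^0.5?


R = A/P = 7.28/8.8138 = 0.825977
Q = (1/0.015) * 7.28 * 0.825977^(2/3) * 0.004^0.5

27.0219 m^3/s


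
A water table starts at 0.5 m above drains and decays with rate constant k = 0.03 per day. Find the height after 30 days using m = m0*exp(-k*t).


m = m0 * exp(-k*t)
m = 0.5 * exp(-0.03 * 30)
m = 0.5 * exp(-0.9000)

0.2033 m


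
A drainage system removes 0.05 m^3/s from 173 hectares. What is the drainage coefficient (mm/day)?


DC = Q * 86400 / (A * 10000) * 1000
DC = 0.05 * 86400 / (173 * 10000) * 1000
DC = 4320000.0000 / 1730000

2.4971 mm/day


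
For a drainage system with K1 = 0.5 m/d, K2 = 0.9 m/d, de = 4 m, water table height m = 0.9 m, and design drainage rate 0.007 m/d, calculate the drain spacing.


S^2 = 8*K2*de*m/q + 4*K1*m^2/q
S^2 = 8*0.9*4*0.9/0.007 + 4*0.5*0.9^2/0.007
S = sqrt(3934.2857)

62.7239 m


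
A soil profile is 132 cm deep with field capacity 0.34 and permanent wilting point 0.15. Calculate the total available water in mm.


AWC = (FC - PWP) * d * 10
AWC = (0.34 - 0.15) * 132 * 10
AWC = 0.1900 * 132 * 10

250.8000 mm


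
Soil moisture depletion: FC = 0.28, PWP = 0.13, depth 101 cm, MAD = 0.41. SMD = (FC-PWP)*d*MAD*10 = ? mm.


SMD = (FC - PWP) * d * MAD * 10
SMD = (0.28 - 0.13) * 101 * 0.41 * 10
SMD = 0.1500 * 101 * 0.41 * 10

62.1150 mm


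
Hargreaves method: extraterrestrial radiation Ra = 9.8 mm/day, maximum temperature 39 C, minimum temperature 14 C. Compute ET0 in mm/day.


Tmean = (Tmax + Tmin)/2 = (39 + 14)/2 = 26.5
ET0 = 0.0023 * 9.8 * (26.5 + 17.8) * sqrt(39 - 14)
ET0 = 0.0023 * 9.8 * 44.3 * 5.000000

4.9926 mm/day


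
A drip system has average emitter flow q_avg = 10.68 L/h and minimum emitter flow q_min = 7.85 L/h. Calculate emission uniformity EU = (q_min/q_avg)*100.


EU = (q_min/q_avg)*100 = (7.85/10.68)*100 = 73.5019%

73.5019 %


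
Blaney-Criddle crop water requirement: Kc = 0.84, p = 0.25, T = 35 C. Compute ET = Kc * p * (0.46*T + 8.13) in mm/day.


ET = Kc * p * (0.46*T + 8.13)
ET = 0.84 * 0.25 * (0.46*35 + 8.13)
ET = 0.84 * 0.25 * 24.2300

5.0883 mm/day


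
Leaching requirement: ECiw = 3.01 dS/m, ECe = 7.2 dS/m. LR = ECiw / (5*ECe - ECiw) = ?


LR = ECiw / (5*ECe - ECiw)
LR = 3.01 / (5*7.2 - 3.01)
LR = 3.01 / 32.9900

0.0912


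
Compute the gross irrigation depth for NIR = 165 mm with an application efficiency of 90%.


Ea = 90% = 0.9
GID = NIR / Ea = 165 / 0.9 = 183.3333 mm

183.3333 mm


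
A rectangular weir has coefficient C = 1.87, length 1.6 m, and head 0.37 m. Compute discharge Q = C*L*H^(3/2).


Q = C * L * H^(3/2) = 1.87 * 1.6 * 0.37^1.5 = 1.87 * 1.6 * 0.225062

0.6734 m^3/s


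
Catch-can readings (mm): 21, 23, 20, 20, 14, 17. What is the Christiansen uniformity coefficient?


mean = 19.166667 mm
MAD = 2.444444 mm
CU = (1 - 2.444444/19.166667)*100

87.2464 %


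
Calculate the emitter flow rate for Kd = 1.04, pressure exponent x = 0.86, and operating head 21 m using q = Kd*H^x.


q = Kd * H^x = 1.04 * 21^0.86 = 1.04 * 13.712246

14.2607 L/h


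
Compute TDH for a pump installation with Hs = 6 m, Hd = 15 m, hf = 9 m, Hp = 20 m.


TDH = Hs + Hd + hf + Hp = 6 + 15 + 9 + 20 = 50

50 m


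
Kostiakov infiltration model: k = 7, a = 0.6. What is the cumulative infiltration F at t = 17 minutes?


F = k * t^a = 7 * 17^0.6
F = 7 * 5.473553

38.3149 mm


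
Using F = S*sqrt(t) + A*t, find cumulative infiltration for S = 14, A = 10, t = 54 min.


F = S*sqrt(t) + A*t
F = 14*sqrt(54) + 10*54
F = 14*7.348469 + 540

642.8786 mm


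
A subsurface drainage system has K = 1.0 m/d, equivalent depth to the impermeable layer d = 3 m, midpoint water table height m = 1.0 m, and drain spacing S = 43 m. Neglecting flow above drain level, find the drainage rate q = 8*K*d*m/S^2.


q = 8*K*d*m/S^2
q = 8*1.0*3*1.0/43^2
q = 24.0000 / 1849

0.0130 m/d


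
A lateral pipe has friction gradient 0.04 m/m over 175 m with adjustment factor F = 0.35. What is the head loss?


hf = J * L * F = 0.04 * 175 * 0.35 = 2.4500 m

2.4500 m


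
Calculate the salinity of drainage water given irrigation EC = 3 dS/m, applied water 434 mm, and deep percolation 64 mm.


EC_dw = EC_iw * D_iw / D_dw
EC_dw = 3 * 434 / 64
EC_dw = 1302 / 64

20.3438 dS/m


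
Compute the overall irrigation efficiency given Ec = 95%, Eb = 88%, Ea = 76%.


Ec = 0.95, Eb = 0.88, Ea = 0.76
E = 0.95 * 0.88 * 0.76 * 100 = 63.5360%

63.5360 %


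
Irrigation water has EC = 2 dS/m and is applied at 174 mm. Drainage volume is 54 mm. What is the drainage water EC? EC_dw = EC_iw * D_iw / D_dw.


EC_dw = EC_iw * D_iw / D_dw
EC_dw = 2 * 174 / 54
EC_dw = 348 / 54

6.4444 dS/m


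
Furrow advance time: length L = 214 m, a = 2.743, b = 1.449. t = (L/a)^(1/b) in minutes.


t = (L/a)^(1/b)
t = (214/2.743)^(1/1.449)
t = 78.016770^(1/1.449)

20.2236 min


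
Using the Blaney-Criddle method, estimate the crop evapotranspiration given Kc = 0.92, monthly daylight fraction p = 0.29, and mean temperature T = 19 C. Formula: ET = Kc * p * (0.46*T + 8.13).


ET = Kc * p * (0.46*T + 8.13)
ET = 0.92 * 0.29 * (0.46*19 + 8.13)
ET = 0.92 * 0.29 * 16.8700

4.5009 mm/day


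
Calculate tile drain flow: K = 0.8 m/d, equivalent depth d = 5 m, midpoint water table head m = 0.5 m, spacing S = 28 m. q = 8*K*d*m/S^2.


q = 8*K*d*m/S^2
q = 8*0.8*5*0.5/28^2
q = 16.0000 / 784

0.0204 m/d


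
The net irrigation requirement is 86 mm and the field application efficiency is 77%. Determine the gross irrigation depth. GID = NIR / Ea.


Ea = 77% = 0.77
GID = NIR / Ea = 86 / 0.77 = 111.6883 mm

111.6883 mm


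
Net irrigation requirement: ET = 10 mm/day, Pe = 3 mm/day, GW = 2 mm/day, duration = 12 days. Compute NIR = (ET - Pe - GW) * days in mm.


Daily deficit = ET - Pe - GW = 10 - 3 - 2 = 5 mm/day
NIR = 5 * 12 = 60 mm

60.0000 mm


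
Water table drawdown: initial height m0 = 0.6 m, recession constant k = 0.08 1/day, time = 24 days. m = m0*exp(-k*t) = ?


m = m0 * exp(-k*t)
m = 0.6 * exp(-0.08 * 24)
m = 0.6 * exp(-1.9200)

0.0880 m


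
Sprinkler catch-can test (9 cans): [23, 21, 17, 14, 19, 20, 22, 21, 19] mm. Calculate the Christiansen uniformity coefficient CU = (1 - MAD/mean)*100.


mean = 19.555556 mm
MAD = 2.049383 mm
CU = (1 - 2.049383/19.555556)*100

89.5202 %


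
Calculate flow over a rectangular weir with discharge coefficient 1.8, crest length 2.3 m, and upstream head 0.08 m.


Q = C * L * H^(3/2) = 1.8 * 2.3 * 0.08^1.5 = 1.8 * 2.3 * 0.022627

0.0937 m^3/s


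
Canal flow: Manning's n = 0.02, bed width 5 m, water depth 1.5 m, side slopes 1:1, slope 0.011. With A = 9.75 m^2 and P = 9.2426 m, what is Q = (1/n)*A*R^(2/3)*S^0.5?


R = A/P = 9.75/9.2426 = 1.054898
Q = (1/0.02) * 9.75 * 1.054898^(2/3) * 0.011^0.5

52.9840 m^3/s


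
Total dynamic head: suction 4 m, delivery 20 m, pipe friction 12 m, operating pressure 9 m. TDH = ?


TDH = Hs + Hd + hf + Hp = 4 + 20 + 12 + 9 = 45

45 m


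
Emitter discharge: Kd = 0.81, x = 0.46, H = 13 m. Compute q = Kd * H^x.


q = Kd * H^x = 0.81 * 13^0.46 = 0.81 * 3.253973

2.6357 L/h


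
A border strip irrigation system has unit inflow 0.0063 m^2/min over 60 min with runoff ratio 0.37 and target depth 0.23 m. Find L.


L = q*t/((1+r)*Z)
L = 0.0063*60/((1+0.37)*0.23)
L = 0.378/0.3151

1.1996 m


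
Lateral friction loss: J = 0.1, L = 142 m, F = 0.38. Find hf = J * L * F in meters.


hf = J * L * F = 0.1 * 142 * 0.38 = 5.3960 m

5.3960 m


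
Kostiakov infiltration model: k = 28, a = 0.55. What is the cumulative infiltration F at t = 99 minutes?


F = k * t^a = 28 * 99^0.55
F = 28 * 12.519857

350.5560 mm


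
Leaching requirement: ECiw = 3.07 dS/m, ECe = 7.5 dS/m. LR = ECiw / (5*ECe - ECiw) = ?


LR = ECiw / (5*ECe - ECiw)
LR = 3.07 / (5*7.5 - 3.07)
LR = 3.07 / 34.4300

0.0892


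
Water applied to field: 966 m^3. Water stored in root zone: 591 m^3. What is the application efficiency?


Ea = V_root / V_field * 100 = 591 / 966 * 100 = 61.1801%

61.1801 %


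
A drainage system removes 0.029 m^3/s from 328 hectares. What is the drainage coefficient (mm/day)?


DC = Q * 86400 / (A * 10000) * 1000
DC = 0.029 * 86400 / (328 * 10000) * 1000
DC = 2505600.0000 / 3280000

0.7639 mm/day


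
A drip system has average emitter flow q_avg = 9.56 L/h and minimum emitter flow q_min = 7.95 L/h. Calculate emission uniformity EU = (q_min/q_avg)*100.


EU = (q_min/q_avg)*100 = (7.95/9.56)*100 = 83.1590%

83.1590 %


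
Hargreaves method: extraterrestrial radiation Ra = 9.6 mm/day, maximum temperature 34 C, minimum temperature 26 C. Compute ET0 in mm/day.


Tmean = (Tmax + Tmin)/2 = (34 + 26)/2 = 30.0
ET0 = 0.0023 * 9.6 * (30.0 + 17.8) * sqrt(34 - 26)
ET0 = 0.0023 * 9.6 * 47.8 * 2.828427

2.9852 mm/day


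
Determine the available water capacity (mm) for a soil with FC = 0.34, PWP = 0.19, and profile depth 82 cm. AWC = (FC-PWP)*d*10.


AWC = (FC - PWP) * d * 10
AWC = (0.34 - 0.19) * 82 * 10
AWC = 0.1500 * 82 * 10

123.0000 mm


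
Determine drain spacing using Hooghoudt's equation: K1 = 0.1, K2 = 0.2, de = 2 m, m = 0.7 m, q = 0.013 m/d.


S^2 = 8*K2*de*m/q + 4*K1*m^2/q
S^2 = 8*0.2*2*0.7/0.013 + 4*0.1*0.7^2/0.013
S = sqrt(187.3846)

13.6888 m


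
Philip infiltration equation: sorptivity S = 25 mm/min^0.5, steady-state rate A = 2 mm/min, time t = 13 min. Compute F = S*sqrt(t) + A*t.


F = S*sqrt(t) + A*t
F = 25*sqrt(13) + 2*13
F = 25*3.605551 + 26

116.1388 mm


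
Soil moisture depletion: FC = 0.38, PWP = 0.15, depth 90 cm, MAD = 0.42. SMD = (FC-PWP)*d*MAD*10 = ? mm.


SMD = (FC - PWP) * d * MAD * 10
SMD = (0.38 - 0.15) * 90 * 0.42 * 10
SMD = 0.2300 * 90 * 0.42 * 10

86.9400 mm


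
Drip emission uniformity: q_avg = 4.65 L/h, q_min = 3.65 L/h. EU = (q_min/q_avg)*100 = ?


EU = (q_min/q_avg)*100 = (3.65/4.65)*100 = 78.4946%

78.4946 %


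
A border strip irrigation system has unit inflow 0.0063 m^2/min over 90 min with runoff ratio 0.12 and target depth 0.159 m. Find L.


L = q*t/((1+r)*Z)
L = 0.0063*90/((1+0.12)*0.159)
L = 0.567/0.17808

3.1840 m


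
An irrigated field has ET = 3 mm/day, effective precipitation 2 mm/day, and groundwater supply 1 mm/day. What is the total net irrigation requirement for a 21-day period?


Daily deficit = ET - Pe - GW = 3 - 2 - 1 = 0 mm/day
NIR = 0 * 21 = 0 mm

0 mm


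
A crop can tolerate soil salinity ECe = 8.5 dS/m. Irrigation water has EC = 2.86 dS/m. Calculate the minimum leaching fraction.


LR = ECiw / (5*ECe - ECiw)
LR = 2.86 / (5*8.5 - 2.86)
LR = 2.86 / 39.6400

0.0721


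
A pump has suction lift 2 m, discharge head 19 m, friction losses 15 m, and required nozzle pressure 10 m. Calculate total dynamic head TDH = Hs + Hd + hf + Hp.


TDH = Hs + Hd + hf + Hp = 2 + 19 + 15 + 10 = 46

46 m


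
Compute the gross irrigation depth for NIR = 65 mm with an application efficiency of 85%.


Ea = 85% = 0.85
GID = NIR / Ea = 65 / 0.85 = 76.4706 mm

76.4706 mm


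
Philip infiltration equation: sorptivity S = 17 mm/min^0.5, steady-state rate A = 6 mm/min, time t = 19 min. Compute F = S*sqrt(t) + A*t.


F = S*sqrt(t) + A*t
F = 17*sqrt(19) + 6*19
F = 17*4.358899 + 114

188.1013 mm


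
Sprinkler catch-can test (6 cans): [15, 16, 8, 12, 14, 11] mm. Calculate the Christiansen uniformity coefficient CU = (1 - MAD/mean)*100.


mean = 12.666667 mm
MAD = 2.333333 mm
CU = (1 - 2.333333/12.666667)*100

81.5790 %


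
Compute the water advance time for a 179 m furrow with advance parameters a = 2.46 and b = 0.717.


t = (L/a)^(1/b)
t = (179/2.46)^(1/0.717)
t = 72.764228^(1/0.717)

395.2002 min


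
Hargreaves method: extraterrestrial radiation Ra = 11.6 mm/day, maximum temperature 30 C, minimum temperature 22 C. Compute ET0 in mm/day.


Tmean = (Tmax + Tmin)/2 = (30 + 22)/2 = 26.0
ET0 = 0.0023 * 11.6 * (26.0 + 17.8) * sqrt(30 - 22)
ET0 = 0.0023 * 11.6 * 43.8 * 2.828427

3.3053 mm/day


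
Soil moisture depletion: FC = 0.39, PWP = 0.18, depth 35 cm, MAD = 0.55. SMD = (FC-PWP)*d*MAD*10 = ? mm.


SMD = (FC - PWP) * d * MAD * 10
SMD = (0.39 - 0.18) * 35 * 0.55 * 10
SMD = 0.2100 * 35 * 0.55 * 10

40.4250 mm
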